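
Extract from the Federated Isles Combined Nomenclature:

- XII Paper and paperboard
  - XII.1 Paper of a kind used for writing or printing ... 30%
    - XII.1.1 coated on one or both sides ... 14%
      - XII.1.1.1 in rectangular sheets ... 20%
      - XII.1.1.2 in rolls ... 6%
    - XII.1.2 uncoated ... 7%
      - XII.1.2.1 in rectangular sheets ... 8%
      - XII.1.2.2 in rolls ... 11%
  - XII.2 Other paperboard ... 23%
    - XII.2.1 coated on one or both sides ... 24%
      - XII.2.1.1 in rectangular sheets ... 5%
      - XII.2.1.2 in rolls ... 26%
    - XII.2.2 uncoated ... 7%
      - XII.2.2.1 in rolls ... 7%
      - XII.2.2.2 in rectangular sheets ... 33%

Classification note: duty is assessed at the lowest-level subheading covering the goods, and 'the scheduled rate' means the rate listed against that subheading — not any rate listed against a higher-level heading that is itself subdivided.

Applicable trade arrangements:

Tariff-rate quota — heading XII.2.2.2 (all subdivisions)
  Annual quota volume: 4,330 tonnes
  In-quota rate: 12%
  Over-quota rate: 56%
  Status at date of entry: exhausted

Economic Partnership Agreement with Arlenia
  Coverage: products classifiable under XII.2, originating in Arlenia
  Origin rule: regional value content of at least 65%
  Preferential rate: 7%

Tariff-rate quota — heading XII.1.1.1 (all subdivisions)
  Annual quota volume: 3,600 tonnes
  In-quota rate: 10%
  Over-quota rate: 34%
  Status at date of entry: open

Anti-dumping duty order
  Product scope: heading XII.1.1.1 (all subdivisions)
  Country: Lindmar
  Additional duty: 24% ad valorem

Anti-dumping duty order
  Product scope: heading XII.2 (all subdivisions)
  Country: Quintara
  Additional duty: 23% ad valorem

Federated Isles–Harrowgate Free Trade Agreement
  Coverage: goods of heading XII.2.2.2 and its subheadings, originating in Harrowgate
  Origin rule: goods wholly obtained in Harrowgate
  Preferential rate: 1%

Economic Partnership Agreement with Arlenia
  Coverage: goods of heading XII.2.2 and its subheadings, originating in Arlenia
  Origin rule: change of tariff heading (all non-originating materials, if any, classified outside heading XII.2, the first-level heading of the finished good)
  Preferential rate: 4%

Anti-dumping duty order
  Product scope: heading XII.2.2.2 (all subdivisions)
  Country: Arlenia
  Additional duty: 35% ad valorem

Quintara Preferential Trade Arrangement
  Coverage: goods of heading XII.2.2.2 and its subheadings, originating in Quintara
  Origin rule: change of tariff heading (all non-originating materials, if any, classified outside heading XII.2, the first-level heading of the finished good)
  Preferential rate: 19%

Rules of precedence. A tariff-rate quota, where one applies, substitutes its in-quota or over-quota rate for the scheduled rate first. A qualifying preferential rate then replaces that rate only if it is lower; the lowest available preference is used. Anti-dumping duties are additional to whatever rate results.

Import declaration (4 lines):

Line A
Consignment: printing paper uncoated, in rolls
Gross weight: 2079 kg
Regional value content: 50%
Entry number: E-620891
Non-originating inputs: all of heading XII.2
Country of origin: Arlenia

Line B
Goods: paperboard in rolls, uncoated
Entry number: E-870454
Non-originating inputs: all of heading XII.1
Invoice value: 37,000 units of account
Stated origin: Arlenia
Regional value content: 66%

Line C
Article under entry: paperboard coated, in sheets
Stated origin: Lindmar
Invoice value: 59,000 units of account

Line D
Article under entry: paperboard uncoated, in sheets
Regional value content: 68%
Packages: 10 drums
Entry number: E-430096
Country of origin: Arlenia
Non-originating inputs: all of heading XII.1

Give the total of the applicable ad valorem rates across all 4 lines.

59%

Line A: printing paper → XII.1; uncoated → XII.1.2; in rolls → XII.1.2.2. Scheduled 11%. Arlenia agreement on XII.2: XII.1.2.2 not covered; Arlenia agreement on XII.2.2: XII.1.2.2 not covered. → 11%.
Line B: paperboard → XII.2; uncoated → XII.2.2; in rolls → XII.2.2.1. Scheduled 7%. Arlenia agreement on XII.2: RVC ≥ 65% → 7% available; Arlenia agreement on XII.2.2: CTH met → 4% available; preferential 4%. → 4%.
Line C: paperboard → XII.2; coated → XII.2.1; in sheets → XII.2.1.1. Scheduled 5%. No special measure applies. → 5%.
Line D: paperboard → XII.2; uncoated → XII.2.2; in sheets → XII.2.2.2. Scheduled 33%. quota on XII.2.2.2 exhausted → over-quota 56%; Arlenia agreement on XII.2: RVC ≥ 65% → 7% available; Arlenia agreement on XII.2.2: CTH met → 4% available; preferential 4%; anti-dumping (Arlenia, XII.2.2.2): +35%; total 4% + 35% = 39%. → 39%.
Sum: 11% + 4% + 5% + 39% = 59%.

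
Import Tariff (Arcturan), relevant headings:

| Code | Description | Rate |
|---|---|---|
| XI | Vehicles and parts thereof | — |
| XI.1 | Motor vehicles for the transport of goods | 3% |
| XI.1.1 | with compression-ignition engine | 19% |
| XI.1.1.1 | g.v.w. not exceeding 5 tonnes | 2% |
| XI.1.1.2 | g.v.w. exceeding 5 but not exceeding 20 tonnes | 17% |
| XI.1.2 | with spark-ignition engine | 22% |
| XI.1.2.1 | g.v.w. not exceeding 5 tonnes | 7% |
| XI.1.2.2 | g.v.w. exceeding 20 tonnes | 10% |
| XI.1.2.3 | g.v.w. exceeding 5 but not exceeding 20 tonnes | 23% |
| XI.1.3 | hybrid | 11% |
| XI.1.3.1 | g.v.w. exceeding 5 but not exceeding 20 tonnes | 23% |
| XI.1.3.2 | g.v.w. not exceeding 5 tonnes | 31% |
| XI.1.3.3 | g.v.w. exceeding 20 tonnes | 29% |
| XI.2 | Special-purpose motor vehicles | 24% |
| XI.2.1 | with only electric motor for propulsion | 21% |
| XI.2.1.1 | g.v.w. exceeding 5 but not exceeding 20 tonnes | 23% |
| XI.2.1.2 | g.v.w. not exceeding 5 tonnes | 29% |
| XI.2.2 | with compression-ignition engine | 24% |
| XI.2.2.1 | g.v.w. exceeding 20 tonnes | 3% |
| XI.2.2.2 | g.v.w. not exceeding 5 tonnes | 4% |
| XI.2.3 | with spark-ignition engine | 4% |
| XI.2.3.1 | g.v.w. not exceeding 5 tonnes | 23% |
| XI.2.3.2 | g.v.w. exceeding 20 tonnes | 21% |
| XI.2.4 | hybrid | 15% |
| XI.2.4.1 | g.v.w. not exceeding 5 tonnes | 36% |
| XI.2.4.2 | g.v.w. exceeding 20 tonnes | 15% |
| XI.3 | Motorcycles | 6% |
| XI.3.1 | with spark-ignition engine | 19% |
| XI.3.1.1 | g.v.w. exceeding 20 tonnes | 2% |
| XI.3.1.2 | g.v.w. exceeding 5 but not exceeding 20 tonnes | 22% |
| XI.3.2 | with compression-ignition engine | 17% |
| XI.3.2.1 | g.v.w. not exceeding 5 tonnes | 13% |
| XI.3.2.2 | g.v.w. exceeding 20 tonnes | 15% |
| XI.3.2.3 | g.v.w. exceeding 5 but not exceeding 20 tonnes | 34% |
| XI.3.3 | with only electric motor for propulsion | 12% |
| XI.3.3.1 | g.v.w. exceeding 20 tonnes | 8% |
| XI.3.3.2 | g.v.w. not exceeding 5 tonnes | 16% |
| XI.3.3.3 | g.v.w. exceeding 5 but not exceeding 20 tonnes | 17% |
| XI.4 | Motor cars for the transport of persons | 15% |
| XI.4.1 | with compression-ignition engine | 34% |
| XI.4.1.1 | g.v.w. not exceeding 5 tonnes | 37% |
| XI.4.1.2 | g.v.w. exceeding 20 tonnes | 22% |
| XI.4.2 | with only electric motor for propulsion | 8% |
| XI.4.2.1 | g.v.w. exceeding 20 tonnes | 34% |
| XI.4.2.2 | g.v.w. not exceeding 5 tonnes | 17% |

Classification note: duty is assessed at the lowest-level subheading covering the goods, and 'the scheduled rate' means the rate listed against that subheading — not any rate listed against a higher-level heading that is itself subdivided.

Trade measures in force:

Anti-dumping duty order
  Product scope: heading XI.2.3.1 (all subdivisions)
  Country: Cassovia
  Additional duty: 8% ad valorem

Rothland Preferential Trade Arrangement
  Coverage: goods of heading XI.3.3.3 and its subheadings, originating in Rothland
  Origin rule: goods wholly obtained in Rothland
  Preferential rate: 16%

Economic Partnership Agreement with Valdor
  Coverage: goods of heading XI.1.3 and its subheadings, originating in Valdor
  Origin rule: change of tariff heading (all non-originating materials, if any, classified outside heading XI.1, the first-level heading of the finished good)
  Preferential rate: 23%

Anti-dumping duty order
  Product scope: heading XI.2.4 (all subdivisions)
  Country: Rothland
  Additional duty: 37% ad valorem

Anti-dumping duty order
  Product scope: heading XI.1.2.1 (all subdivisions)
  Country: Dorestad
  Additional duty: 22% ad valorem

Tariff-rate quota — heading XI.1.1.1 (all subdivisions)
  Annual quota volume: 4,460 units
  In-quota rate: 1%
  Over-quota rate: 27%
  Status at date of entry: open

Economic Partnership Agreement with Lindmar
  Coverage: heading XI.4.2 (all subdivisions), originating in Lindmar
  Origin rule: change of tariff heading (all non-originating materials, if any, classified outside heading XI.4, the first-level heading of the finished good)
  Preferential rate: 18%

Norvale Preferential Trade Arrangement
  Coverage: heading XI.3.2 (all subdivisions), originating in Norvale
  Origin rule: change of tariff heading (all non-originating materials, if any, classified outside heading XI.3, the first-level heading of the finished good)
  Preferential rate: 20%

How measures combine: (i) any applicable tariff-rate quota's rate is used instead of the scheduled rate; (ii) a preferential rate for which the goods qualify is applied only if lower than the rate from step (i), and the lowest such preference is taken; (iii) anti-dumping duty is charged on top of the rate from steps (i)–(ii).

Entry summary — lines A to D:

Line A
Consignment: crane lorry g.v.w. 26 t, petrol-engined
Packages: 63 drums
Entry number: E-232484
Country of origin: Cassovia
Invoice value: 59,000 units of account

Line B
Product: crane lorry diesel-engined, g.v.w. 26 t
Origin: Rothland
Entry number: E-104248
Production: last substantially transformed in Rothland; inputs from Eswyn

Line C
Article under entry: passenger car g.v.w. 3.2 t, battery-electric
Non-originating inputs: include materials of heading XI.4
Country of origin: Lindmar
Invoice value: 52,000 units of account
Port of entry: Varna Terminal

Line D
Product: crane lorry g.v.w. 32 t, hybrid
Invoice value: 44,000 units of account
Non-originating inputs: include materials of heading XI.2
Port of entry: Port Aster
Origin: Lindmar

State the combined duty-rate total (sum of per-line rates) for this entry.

56%

Line A: crane lorry → XI.2; petrol-engined → XI.2.3; g.v.w. 26 t → XI.2.3.2. Scheduled 21%. No special measure applies. → 21%.
Line B: crane lorry → XI.2; diesel-engined → XI.2.2; g.v.w. 26 t → XI.2.2.1. Scheduled 3%. Rothland agreement on XI.3.3.3: XI.2.2.1 not covered. → 3%.
Line C: passenger car → XI.4; battery-electric → XI.4.2; g.v.w. 3.2 t → XI.4.2.2. Scheduled 17%. Lindmar agreement on XI.4.2: CTH not met. → 17%.
Line D: crane lorry → XI.2; hybrid → XI.2.4; g.v.w. 32 t → XI.2.4.2. Scheduled 15%. Lindmar agreement on XI.4.2: XI.2.4.2 not covered. → 15%.
Sum: 21% + 3% + 17% + 15% = 56%.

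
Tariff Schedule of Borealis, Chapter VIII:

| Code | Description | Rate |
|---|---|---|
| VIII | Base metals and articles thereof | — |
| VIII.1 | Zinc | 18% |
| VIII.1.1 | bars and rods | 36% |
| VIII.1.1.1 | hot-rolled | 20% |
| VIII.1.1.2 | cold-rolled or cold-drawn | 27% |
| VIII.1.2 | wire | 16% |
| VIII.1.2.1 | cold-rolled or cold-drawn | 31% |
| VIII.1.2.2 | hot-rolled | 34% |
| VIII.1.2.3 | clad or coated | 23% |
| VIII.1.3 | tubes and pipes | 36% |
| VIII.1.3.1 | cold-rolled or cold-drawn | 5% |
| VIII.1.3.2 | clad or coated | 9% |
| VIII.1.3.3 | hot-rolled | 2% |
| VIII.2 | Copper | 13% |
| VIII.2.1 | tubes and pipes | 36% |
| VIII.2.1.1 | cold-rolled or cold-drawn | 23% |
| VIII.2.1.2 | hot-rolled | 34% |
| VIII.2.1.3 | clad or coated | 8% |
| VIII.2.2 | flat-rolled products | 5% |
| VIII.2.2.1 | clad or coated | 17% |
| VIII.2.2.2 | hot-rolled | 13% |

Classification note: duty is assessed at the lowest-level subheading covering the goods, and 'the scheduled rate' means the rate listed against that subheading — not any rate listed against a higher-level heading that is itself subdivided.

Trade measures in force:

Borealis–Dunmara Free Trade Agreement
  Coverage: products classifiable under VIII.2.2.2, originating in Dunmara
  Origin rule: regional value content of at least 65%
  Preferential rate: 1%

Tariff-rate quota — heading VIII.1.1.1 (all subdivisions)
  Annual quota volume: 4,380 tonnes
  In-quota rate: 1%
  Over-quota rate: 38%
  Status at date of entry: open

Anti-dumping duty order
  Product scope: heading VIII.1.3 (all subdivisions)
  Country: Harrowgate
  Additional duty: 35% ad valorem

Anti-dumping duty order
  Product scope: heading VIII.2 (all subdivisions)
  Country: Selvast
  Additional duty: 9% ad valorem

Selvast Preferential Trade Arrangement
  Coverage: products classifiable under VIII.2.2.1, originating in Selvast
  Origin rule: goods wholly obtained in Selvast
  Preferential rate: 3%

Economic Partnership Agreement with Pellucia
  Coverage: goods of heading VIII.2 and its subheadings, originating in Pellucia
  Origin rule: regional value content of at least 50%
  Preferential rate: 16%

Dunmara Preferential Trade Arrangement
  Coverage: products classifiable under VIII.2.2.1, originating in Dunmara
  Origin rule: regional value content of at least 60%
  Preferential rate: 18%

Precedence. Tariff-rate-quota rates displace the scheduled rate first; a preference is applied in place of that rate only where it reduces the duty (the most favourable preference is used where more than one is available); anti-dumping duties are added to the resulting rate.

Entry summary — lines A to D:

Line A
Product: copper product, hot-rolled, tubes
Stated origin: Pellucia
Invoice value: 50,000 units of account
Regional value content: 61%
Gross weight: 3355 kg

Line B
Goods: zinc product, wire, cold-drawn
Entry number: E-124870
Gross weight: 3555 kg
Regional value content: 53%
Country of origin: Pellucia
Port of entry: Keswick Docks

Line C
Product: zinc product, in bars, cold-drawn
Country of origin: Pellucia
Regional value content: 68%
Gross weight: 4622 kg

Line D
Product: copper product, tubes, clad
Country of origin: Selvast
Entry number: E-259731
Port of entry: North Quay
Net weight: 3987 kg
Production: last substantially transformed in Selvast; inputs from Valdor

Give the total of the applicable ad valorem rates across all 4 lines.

91%

Line A: copper → VIII.2; tubes → VIII.2.1; hot-rolled → VIII.2.1.2. Scheduled 34%. Pellucia agreement on VIII.2: RVC ≥ 50% → 16% available; preferential 16%. → 16%.
Line B: zinc → VIII.1; wire → VIII.1.2; cold-drawn → VIII.1.2.1. Scheduled 31%. Pellucia agreement on VIII.2: VIII.1.2.1 not covered. → 31%.
Line C: zinc → VIII.1; in bars → VIII.1.1; cold-drawn → VIII.1.1.2. Scheduled 27%. Pellucia agreement on VIII.2: VIII.1.1.2 not covered. → 27%.
Line D: copper → VIII.2; tubes → VIII.2.1; clad → VIII.2.1.3. Scheduled 8%. Selvast agreement on VIII.2.2.1: VIII.2.1.3 not covered; anti-dumping (Selvast, VIII.2): +9%; total 8% + 9% = 17%. → 17%.
Sum: 16% + 31% + 27% + 17% = 91%.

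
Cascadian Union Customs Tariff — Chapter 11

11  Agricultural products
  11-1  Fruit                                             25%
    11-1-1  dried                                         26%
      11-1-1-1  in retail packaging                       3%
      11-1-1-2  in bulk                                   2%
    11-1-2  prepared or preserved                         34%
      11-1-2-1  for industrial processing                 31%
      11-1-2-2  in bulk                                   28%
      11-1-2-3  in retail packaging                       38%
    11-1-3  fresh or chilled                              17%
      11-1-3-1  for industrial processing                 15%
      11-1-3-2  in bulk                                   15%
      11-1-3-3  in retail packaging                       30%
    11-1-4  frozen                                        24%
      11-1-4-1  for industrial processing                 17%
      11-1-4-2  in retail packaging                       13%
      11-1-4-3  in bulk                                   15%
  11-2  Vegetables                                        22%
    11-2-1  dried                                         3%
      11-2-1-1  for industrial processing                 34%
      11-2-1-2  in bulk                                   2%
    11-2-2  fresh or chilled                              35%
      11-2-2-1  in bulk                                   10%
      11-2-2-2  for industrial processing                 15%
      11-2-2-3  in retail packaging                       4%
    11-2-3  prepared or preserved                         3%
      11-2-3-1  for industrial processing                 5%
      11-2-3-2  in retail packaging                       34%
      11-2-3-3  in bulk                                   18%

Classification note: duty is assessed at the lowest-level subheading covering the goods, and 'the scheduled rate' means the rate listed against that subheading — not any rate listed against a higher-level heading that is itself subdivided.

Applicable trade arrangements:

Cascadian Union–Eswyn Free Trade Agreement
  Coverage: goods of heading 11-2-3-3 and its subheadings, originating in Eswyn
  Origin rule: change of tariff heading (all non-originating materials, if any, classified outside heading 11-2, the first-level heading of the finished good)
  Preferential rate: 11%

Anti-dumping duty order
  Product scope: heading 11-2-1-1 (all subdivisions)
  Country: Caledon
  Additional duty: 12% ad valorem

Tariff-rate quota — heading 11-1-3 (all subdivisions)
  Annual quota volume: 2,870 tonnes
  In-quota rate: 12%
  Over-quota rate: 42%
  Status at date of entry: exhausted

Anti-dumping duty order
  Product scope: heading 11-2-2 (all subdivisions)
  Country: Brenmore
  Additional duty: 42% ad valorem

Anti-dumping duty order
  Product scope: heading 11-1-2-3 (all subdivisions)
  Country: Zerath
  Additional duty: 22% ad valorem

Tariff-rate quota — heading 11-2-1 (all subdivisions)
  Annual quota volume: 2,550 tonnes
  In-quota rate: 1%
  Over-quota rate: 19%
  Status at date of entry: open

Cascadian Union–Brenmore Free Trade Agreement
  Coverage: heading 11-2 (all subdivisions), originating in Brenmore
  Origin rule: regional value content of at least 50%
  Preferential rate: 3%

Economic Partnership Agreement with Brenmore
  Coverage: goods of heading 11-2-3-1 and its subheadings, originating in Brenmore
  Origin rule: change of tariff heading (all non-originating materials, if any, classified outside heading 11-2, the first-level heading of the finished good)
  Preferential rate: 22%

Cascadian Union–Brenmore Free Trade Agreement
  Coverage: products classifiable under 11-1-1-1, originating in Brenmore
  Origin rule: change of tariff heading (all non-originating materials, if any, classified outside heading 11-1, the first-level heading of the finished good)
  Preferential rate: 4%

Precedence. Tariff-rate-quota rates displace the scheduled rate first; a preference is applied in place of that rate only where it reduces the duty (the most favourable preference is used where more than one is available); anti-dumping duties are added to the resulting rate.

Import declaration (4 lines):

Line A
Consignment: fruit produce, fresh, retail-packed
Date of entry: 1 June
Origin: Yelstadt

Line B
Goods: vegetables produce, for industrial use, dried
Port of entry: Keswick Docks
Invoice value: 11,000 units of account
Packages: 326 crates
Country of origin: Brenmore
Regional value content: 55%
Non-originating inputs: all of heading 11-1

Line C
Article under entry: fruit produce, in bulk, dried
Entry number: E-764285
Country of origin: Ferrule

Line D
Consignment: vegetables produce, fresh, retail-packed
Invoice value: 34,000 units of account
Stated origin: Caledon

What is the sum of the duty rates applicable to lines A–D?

49%

Line A: fruit → 11-1; fresh → 11-1-3; retail-packed → 11-1-3-3. Scheduled 30%. quota on 11-1-3 exhausted → over-quota 42%. → 42%.
Line B: vegetables → 11-2; dried → 11-2-1; for industrial use → 11-2-1-1. Scheduled 34%. quota on 11-2-1 open → in-quota 1%; Brenmore agreement on 11-2: RVC ≥ 50% → 3% available; Brenmore agreement on 11-2-3-1: 11-2-1-1 not covered; Brenmore agreement on 11-1-1-1: 11-2-1-1 not covered; preference 3% not lower than 1% → no reduction. → 1%.
Line C: fruit → 11-1; dried → 11-1-1; in bulk → 11-1-1-2. Scheduled 2%. No special measure applies. → 2%.
Line D: vegetables → 11-2; fresh → 11-2-2; retail-packed → 11-2-2-3. Scheduled 4%. No special measure applies. → 4%.
Sum: 42% + 1% + 2% + 4% = 49%.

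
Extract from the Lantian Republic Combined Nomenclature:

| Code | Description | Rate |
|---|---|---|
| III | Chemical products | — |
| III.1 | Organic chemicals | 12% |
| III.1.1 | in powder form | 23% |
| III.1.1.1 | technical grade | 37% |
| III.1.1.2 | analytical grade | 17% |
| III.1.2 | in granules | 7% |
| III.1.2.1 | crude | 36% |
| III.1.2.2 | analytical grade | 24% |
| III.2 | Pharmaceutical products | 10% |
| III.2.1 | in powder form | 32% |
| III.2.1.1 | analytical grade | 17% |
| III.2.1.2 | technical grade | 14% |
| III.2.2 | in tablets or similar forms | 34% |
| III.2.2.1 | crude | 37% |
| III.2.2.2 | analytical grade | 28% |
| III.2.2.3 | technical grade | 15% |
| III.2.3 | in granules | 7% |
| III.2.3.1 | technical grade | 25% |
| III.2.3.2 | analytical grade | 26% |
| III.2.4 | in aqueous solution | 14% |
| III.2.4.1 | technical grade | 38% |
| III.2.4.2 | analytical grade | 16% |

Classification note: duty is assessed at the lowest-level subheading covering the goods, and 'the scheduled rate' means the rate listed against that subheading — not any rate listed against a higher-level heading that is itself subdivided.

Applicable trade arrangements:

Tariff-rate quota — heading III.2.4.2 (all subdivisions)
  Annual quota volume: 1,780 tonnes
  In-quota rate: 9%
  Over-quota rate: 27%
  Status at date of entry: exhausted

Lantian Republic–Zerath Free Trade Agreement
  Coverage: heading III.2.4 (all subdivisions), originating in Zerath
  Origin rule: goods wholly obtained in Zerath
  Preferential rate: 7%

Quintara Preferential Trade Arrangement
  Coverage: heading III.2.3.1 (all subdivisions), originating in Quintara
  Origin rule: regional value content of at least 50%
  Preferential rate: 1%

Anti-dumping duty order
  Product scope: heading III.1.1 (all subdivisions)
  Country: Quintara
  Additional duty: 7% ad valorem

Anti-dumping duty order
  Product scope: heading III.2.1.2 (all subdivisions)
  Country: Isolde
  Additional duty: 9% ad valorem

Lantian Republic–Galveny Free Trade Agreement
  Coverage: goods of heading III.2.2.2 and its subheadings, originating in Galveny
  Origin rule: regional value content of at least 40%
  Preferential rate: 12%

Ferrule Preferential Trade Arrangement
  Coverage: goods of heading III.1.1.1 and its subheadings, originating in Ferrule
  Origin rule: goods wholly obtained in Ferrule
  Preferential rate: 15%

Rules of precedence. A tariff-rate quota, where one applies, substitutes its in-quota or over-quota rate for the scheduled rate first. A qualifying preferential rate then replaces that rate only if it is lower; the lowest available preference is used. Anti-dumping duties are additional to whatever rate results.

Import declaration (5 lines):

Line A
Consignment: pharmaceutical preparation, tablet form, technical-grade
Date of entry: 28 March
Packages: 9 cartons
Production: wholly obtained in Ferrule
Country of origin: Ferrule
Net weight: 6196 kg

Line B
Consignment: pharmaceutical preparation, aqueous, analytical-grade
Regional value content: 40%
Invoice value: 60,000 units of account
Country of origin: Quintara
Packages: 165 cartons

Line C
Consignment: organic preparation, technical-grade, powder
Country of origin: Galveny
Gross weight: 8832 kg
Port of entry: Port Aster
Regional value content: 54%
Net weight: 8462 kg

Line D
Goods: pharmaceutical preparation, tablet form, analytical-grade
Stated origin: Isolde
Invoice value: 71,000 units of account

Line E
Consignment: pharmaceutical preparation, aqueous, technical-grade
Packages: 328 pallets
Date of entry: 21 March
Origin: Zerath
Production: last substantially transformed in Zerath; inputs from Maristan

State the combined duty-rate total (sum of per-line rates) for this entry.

Line A: pharmaceutical → III.2; tablet form → III.2.2; technical-grade → III.2.2.3. Scheduled 15%. Ferrule agreement on III.1.1.1: III.2.2.3 not covered. → 15%.
Line B: pharmaceutical → III.2; aqueous → III.2.4; analytical-grade → III.2.4.2. Scheduled 16%. quota on III.2.4.2 exhausted → over-quota 27%; Quintara agreement on III.2.3.1: III.2.4.2 not covered. → 27%.
Line C: organic → III.1; powder → III.1.1; technical-grade → III.1.1.1. Scheduled 37%. Galveny agreement on III.2.2.2: III.1.1.1 not covered. → 37%.
Line D: pharmaceutical → III.2; tablet form → III.2.2; analytical-grade → III.2.2.2. Scheduled 28%. No special measure applies. → 28%.
Line E: pharmaceutical → III.2; aqueous → III.2.4; technical-grade → III.2.4.1. Scheduled 38%. Zerath agreement on III.2.4: not wholly obtained. → 38%.
Sum: 15% + 27% + 37% + 28% + 38% = 145%.

145%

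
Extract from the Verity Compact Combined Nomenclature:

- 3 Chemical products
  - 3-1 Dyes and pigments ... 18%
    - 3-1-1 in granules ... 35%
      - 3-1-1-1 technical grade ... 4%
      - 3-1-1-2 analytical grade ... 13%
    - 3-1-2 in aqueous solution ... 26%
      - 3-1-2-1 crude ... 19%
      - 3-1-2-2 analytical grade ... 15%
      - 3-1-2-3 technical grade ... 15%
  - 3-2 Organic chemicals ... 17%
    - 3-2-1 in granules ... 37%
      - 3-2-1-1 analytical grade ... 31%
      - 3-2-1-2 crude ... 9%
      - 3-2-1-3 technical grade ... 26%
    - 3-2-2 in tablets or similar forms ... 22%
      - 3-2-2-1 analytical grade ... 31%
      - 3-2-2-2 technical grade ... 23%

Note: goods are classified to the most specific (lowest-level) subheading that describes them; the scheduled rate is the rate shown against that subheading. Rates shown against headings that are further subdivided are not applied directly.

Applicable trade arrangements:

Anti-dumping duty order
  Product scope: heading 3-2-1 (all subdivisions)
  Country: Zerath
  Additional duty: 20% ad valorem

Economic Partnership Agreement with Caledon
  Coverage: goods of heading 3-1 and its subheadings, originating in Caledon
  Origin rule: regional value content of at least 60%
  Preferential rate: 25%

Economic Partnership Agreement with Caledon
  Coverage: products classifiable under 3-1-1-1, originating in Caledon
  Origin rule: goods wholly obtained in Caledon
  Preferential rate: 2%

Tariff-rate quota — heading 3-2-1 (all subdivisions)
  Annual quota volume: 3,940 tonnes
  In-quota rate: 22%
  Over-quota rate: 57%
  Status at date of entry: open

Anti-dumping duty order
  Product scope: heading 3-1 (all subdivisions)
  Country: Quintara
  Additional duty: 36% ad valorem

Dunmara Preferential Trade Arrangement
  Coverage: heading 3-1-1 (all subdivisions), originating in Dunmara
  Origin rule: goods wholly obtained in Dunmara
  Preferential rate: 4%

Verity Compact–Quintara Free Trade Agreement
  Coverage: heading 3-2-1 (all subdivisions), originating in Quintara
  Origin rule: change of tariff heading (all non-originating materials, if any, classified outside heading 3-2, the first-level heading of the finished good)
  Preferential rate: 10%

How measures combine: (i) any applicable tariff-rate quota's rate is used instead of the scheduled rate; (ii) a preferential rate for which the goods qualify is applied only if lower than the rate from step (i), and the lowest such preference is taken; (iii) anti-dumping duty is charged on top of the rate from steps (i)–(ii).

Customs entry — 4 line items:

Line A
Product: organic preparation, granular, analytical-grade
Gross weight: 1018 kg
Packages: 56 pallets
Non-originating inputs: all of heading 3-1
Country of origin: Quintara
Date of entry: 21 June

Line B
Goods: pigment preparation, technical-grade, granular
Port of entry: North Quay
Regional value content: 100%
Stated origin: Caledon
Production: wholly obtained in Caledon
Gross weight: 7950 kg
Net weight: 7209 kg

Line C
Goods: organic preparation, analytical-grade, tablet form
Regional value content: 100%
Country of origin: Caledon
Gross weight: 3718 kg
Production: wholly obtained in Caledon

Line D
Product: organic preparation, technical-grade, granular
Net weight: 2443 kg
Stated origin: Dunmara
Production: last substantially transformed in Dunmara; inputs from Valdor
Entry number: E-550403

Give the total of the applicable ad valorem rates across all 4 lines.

Line A: organic → 3-2; granular → 3-2-1; analytical-grade → 3-2-1-1. Scheduled 31%. quota on 3-2-1 open → in-quota 22%; Quintara agreement on 3-2-1: CTH met → 10% available; preferential 10%. → 10%.
Line B: pigment → 3-1; granular → 3-1-1; technical-grade → 3-1-1-1. Scheduled 4%. Caledon agreement on 3-1: RVC ≥ 60% → 25% available; Caledon agreement on 3-1-1-1: wholly obtained → 2% available; preferential 2%. → 2%.
Line C: organic → 3-2; tablet form → 3-2-2; analytical-grade → 3-2-2-1. Scheduled 31%. Caledon agreement on 3-1: 3-2-2-1 not covered; Caledon agreement on 3-1-1-1: 3-2-2-1 not covered. → 31%.
Line D: organic → 3-2; granular → 3-2-1; technical-grade → 3-2-1-3. Scheduled 26%. quota on 3-2-1 open → in-quota 22%; Dunmara agreement on 3-1-1: 3-2-1-3 not covered. → 22%.
Sum: 10% + 2% + 31% + 22% = 65%.

65%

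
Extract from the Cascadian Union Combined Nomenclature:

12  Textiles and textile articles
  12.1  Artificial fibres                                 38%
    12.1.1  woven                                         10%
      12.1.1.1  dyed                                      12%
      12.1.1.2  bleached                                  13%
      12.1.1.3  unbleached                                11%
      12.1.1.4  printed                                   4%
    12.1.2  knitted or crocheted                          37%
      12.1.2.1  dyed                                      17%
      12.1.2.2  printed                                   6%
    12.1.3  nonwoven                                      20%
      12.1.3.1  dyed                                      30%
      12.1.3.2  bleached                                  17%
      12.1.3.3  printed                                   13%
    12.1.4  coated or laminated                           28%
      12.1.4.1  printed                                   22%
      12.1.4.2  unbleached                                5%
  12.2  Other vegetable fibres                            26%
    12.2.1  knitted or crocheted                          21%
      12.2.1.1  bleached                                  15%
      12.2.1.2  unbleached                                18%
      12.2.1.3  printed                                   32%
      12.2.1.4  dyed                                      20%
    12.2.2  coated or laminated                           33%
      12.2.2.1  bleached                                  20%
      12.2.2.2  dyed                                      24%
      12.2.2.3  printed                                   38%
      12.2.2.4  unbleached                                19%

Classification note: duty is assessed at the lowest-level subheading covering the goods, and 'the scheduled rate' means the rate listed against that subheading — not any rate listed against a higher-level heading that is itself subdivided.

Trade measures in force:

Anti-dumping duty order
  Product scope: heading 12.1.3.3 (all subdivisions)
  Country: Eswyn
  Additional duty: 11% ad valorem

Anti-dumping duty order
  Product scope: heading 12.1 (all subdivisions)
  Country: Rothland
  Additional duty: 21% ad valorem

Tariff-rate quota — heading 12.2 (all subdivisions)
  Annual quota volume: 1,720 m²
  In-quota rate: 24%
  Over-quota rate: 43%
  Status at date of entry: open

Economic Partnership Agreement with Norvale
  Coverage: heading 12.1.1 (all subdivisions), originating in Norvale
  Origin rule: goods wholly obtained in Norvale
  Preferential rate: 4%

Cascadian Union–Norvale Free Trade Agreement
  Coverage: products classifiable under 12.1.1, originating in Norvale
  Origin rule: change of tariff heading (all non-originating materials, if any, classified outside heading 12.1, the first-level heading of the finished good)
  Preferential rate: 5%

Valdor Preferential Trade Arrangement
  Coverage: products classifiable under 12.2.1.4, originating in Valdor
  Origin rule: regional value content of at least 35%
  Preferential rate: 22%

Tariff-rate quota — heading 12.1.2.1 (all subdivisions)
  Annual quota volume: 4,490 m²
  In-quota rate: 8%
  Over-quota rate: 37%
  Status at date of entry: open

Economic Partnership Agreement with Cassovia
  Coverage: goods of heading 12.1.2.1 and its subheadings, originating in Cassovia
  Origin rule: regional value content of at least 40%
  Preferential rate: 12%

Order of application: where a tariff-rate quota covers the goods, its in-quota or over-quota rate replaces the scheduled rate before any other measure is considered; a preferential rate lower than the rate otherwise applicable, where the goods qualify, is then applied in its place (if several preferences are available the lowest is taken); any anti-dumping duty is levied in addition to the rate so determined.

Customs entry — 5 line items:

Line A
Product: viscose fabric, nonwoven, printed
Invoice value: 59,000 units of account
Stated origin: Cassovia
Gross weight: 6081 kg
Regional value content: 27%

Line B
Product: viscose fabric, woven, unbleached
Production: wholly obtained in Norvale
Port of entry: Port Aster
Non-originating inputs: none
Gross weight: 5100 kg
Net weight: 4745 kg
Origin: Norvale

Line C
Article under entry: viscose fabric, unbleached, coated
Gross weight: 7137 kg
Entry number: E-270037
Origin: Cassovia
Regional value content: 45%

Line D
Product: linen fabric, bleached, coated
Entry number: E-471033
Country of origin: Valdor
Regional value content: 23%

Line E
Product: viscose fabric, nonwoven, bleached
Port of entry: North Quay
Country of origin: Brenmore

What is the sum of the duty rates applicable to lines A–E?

Line A: viscose → 12.1; nonwoven → 12.1.3; printed → 12.1.3.3. Scheduled 13%. Cassovia agreement on 12.1.2.1: 12.1.3.3 not covered. → 13%.
Line B: viscose → 12.1; woven → 12.1.1; unbleached → 12.1.1.3. Scheduled 11%. Norvale agreement on 12.1.1: wholly obtained → 4% available; Norvale agreement on 12.1.1: CTH met → 5% available; preferential 4%. → 4%.
Line C: viscose → 12.1; coated → 12.1.4; unbleached → 12.1.4.2. Scheduled 5%. Cassovia agreement on 12.1.2.1: 12.1.4.2 not covered. → 5%.
Line D: linen → 12.2; coated → 12.2.2; bleached → 12.2.2.1. Scheduled 20%. quota on 12.2 open → in-quota 24%; Valdor agreement on 12.2.1.4: 12.2.2.1 not covered. → 24%.
Line E: viscose → 12.1; nonwoven → 12.1.3; bleached → 12.1.3.2. Scheduled 17%. No special measure applies. → 17%.
Sum: 13% + 4% + 5% + 24% + 17% = 63%.

63%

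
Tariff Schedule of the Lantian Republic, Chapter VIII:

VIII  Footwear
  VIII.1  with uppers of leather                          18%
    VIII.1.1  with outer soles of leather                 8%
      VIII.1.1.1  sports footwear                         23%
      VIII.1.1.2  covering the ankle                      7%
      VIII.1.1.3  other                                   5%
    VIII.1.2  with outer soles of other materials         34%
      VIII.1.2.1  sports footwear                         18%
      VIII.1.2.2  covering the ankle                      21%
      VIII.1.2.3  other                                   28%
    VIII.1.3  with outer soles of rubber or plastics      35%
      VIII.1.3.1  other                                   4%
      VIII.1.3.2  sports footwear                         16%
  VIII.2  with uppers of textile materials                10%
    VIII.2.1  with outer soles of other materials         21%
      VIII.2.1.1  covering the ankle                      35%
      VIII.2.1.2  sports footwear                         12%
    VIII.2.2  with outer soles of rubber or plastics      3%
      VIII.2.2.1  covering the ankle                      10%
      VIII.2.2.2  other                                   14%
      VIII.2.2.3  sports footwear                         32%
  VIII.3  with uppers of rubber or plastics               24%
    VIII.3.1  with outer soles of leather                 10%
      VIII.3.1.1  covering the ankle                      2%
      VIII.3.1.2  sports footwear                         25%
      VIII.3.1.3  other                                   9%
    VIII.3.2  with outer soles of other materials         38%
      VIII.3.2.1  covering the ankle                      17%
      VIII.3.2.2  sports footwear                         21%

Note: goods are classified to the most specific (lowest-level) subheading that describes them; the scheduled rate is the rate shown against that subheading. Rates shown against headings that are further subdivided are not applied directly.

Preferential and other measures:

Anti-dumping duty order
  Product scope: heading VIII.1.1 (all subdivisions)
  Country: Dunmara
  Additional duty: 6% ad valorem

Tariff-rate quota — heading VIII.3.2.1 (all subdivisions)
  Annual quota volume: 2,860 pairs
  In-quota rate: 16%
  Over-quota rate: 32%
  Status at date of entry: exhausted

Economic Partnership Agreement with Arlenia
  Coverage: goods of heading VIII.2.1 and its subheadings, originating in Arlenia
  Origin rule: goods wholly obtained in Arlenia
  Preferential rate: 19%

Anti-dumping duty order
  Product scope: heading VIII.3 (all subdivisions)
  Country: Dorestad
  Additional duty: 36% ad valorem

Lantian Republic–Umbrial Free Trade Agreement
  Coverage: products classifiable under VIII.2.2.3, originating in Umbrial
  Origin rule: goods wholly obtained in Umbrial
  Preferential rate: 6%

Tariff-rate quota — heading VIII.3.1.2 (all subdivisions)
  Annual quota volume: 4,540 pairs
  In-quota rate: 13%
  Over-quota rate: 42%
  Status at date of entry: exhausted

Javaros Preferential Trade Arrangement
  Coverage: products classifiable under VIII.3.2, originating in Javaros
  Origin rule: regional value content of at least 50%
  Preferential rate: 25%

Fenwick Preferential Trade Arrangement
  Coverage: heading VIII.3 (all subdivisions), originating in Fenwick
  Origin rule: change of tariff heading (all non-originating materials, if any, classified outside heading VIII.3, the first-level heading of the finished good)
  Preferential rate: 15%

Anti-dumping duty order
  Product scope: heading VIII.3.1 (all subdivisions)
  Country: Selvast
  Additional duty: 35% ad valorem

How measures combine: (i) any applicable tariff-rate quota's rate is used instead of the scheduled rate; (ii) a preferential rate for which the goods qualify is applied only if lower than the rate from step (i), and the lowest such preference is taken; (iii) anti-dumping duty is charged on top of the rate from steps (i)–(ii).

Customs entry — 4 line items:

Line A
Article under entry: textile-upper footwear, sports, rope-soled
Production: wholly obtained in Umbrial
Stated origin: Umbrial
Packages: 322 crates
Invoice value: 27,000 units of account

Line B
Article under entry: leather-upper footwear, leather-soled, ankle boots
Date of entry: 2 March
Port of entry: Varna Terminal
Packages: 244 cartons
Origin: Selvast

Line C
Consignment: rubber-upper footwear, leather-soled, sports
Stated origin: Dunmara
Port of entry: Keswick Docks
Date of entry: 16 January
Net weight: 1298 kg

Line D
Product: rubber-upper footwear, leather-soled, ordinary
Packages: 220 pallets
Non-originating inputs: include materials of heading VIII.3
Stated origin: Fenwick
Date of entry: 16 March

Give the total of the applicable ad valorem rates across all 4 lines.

70%

Line A: textile-upper → VIII.2; rope-soled → VIII.2.1; sports → VIII.2.1.2. Scheduled 12%. Umbrial agreement on VIII.2.2.3: VIII.2.1.2 not covered. → 12%.
Line B: leather-upper → VIII.1; leather-soled → VIII.1.1; ankle boots → VIII.1.1.2. Scheduled 7%. No special measure applies. → 7%.
Line C: rubber-upper → VIII.3; leather-soled → VIII.3.1; sports → VIII.3.1.2. Scheduled 25%. quota on VIII.3.1.2 exhausted → over-quota 42%. → 42%.
Line D: rubber-upper → VIII.3; leather-soled → VIII.3.1; ordinary → VIII.3.1.3. Scheduled 9%. Fenwick agreement on VIII.3: CTH not met. → 9%.
Sum: 12% + 7% + 42% + 9% = 70%.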